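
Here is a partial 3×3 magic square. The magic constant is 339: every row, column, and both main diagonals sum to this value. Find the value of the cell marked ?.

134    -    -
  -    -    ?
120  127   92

141

Using column 1: 134 + 120 + ? → (2,1) = 339 − 254 = 85.
From main diagonal, 339 − (134 + 92) gives (2,2) = 113.
Anti-diagonal needs 339; the known cells sum to 233, so (1,3) = 106.
Using row 1: 134 + 106 + ? → (1,2) = 339 − 240 = 99.
The remaining cell in row 2 is (2,3) = 339 − 198 = 141.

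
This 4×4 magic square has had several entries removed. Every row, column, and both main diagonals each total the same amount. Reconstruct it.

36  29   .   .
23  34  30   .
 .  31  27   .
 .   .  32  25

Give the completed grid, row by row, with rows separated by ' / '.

36 29 33 24 / 23 34 30 35 / 26 31 27 38 / 37 28 32 25

Main diagonal is already complete: 36 + 34 + 27 + 25 = 122, so that is the magic constant.
Row 2 needs 122; the known cells sum to 87, so (2,4) = 35.
The remaining cell in column 2 is (4,2) = 122 − 94 = 28.
Column 3: 30 + 27 + 32 + ? = 122, so (1,3) = 33.
Using row 1: 36 + 29 + 33 + ? → (1,4) = 122 − 98 = 24.
Row 4 needs 122; the known cells sum to 85, so (4,1) = 37.
Using column 1: 36 + 23 + 37 + ? → (3,1) = 122 − 96 = 26.
Using column 4: 24 + 35 + 25 + ? → (3,4) = 122 − 84 = 38.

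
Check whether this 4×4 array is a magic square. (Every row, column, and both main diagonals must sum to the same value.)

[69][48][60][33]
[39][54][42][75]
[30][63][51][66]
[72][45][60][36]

Row 1: 69 + 48 + 60 + 33 = 210.
Row 2: 39 + 54 + 42 + 75 = 210.
Row 3: 30 + 63 + 51 + 66 = 210.
Row 4: 72 + 45 + 60 + 36 = 213.
Column 1: 69 + 39 + 30 + 72 = 210.
Column 2: 48 + 54 + 63 + 45 = 210.
Column 3: 60 + 42 + 51 + 60 = 213.
Column 4: 33 + 75 + 66 + 36 = 210.
Main diagonal: 69 + 54 + 51 + 36 = 210.
Anti-diagonal: 33 + 42 + 63 + 72 = 210.

No — row 3 sums to 210 but row 4 sums to 213.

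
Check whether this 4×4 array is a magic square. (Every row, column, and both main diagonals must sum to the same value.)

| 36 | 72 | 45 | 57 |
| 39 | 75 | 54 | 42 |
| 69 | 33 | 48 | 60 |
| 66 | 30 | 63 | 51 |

Row 1: 36 + 72 + 45 + 57 = 210.
Row 2: 39 + 75 + 54 + 42 = 210.
Row 3: 69 + 33 + 48 + 60 = 210.
Row 4: 66 + 30 + 63 + 51 = 210.
Column 1: 36 + 39 + 69 + 66 = 210.
Column 2: 72 + 75 + 33 + 30 = 210.
Column 3: 45 + 54 + 48 + 63 = 210.
Column 4: 57 + 42 + 60 + 51 = 210.
Main diagonal: 36 + 75 + 48 + 51 = 210.
Anti-diagonal: 57 + 54 + 33 + 66 = 210.
All lines sum to 210.

Yes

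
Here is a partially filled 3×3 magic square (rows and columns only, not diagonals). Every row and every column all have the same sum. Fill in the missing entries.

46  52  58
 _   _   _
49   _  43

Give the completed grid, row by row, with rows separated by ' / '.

46 52 58 / 61 40 55 / 49 64 43

Row 1 is already complete: 46 + 52 + 58 = 156, so that is the magic constant.
From row 3, 156 − (49 + 43) gives (3,2) = 64.
The remaining cell in column 1 is (2,1) = 156 − 95 = 61.
Column 2 must total 156; the given cells sum to 116, so (2,2) = 40.
Using column 3: 58 + 43 + ? → (2,3) = 156 − 101 = 55.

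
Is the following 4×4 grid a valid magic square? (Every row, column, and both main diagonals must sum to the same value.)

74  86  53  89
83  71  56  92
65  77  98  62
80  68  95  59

Row 1: 74 + 86 + 53 + 89 = 302.
Row 2: 83 + 71 + 56 + 92 = 302.
Row 3: 65 + 77 + 98 + 62 = 302.
Row 4: 80 + 68 + 95 + 59 = 302.
Column 1: 74 + 83 + 65 + 80 = 302.
Column 2: 86 + 71 + 77 + 68 = 302.
Column 3: 53 + 56 + 98 + 95 = 302.
Column 4: 89 + 92 + 62 + 59 = 302.
Main diagonal: 74 + 71 + 98 + 59 = 302.
Anti-diagonal: 89 + 56 + 77 + 80 = 302.
All lines sum to 302.

Yes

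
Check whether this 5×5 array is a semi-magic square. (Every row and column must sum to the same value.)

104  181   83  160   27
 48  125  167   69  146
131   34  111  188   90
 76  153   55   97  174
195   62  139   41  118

Row 1: 104 + 181 + 83 + 160 + 27 = 555.
Row 2: 48 + 125 + 167 + 69 + 146 = 555.
Row 3: 131 + 34 + 111 + 188 + 90 = 554.
Row 4: 76 + 153 + 55 + 97 + 174 = 555.
Row 5: 195 + 62 + 139 + 41 + 118 = 555.
Column 1: 104 + 48 + 131 + 76 + 195 = 554.
Column 2: 181 + 125 + 34 + 153 + 62 = 555.
Column 3: 83 + 167 + 111 + 55 + 139 = 555.
Column 4: 160 + 69 + 188 + 97 + 41 = 555.
Column 5: 27 + 146 + 90 + 174 + 118 = 555.

No — column 3 sums to 555 but row 3 sums to 554.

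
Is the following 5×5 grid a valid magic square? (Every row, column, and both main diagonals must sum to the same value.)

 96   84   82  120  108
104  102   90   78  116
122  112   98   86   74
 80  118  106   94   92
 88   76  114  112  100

No — anti-diagonal sums to 490 but column 2 sums to 492.

Row 1: 96 + 84 + 82 + 120 + 108 = 490.
Row 2: 104 + 102 + 90 + 78 + 116 = 490.
Row 3: 122 + 112 + 98 + 86 + 74 = 492.
Row 4: 80 + 118 + 106 + 94 + 92 = 490.
Row 5: 88 + 76 + 114 + 112 + 100 = 490.
Column 1: 96 + 104 + 122 + 80 + 88 = 490.
Column 2: 84 + 102 + 112 + 118 + 76 = 492.
Column 3: 82 + 90 + 98 + 106 + 114 = 490.
Column 4: 120 + 78 + 86 + 94 + 112 = 490.
Column 5: 108 + 116 + 74 + 92 + 100 = 490.
Main diagonal: 96 + 102 + 98 + 94 + 100 = 490.
Anti-diagonal: 108 + 78 + 98 + 118 + 88 = 490.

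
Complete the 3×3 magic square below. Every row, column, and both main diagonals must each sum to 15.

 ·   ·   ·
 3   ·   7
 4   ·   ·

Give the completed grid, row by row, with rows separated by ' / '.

8 1 6 / 3 5 7 / 4 9 2

Row 2 must total 15; the given cells sum to 10, so (2,2) = 5.
Column 1: 3 + 4 + ? = 15, so (1,1) = 8.
Main diagonal: 8 + 5 + ? = 15, so (3,3) = 2.
Anti-diagonal must total 15; the given cells sum to 9, so (1,3) = 6.
Row 1 must total 15; the given cells sum to 14, so (1,2) = 1.
Row 3 must total 15; the given cells sum to 6, so (3,2) = 9.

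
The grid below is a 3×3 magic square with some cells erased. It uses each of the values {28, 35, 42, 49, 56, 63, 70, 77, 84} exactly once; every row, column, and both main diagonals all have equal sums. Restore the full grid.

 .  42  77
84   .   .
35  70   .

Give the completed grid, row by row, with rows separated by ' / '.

49 42 77 / 84 56 28 / 35 70 63

The 9 entries sum to 504, so each line sums to 504/3 = 168.
The remaining cell in row 1 is (1,1) = 168 − 119 = 49.
Row 3: 35 + 70 + ? = 168, so (3,3) = 63.
From column 2, 168 − (42 + 70) gives (2,2) = 56.
Column 3: 77 + 63 + ? = 168, so (2,3) = 28.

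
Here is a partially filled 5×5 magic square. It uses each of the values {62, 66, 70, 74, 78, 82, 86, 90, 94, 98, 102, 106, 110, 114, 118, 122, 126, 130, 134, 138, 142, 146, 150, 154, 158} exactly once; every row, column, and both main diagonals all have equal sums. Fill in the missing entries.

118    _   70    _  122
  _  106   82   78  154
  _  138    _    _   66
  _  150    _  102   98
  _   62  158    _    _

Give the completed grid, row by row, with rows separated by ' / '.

118 94 70 146 122 / 130 106 82 78 154 / 142 138 114 90 66 / 74 150 126 102 98 / 86 62 158 134 110

The 25 entries sum to 2750, so each line sums to 2750/5 = 550.
The remaining cell in row 2 is (2,1) = 550 − 420 = 130.
Column 2 must total 550; the given cells sum to 456, so (1,2) = 94.
Column 5: 122 + 154 + 66 + 98 + ? = 550, so (5,5) = 110.
Main diagonal must total 550; the given cells sum to 436, so (3,3) = 114.
Using anti-diagonal: 122 + 78 + 114 + 150 + ? → (5,1) = 550 − 464 = 86.
The remaining cell in row 1 is (1,4) = 550 − 404 = 146.
The remaining cell in row 5 is (5,4) = 550 − 416 = 134.
The remaining cell in column 3 is (4,3) = 550 − 424 = 126.
Using column 4: 146 + 78 + 102 + 134 + ? → (3,4) = 550 − 460 = 90.
Using row 3: 138 + 114 + 90 + 66 + ? → (3,1) = 550 − 408 = 142.
From row 4, 550 − (150 + 126 + 102 + 98) gives (4,1) = 74.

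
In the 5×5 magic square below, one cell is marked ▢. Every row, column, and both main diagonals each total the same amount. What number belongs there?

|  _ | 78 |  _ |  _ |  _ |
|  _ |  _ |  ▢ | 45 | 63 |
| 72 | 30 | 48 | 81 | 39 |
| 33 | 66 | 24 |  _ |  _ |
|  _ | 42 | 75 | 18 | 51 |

Row 3 is complete and sums to 270; that is the magic constant.
Row 5: 42 + 75 + 18 + 51 + ? = 270, so (5,1) = 84.
The remaining cell in column 2 is (2,2) = 270 − 216 = 54.
Anti-diagonal must total 270; the given cells sum to 243, so (1,5) = 27.
Column 5 needs 270; the known cells sum to 180, so (4,5) = 90.
Row 4 must total 270; the given cells sum to 213, so (4,4) = 57.
The remaining cell in column 4 is (1,4) = 270 − 201 = 69.
The remaining cell in main diagonal is (1,1) = 270 − 210 = 60.
Row 1: 60 + 78 + 69 + 27 + ? = 270, so (1,3) = 36.
Column 1 needs 270; the known cells sum to 249, so (2,1) = 21.
Column 3: 36 + 48 + 24 + 75 + ? = 270, so (2,3) = 87.

87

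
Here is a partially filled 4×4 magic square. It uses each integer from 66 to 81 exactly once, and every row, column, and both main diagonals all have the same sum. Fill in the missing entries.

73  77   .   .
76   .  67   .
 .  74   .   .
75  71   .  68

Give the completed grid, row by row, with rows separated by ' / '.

73 77 66 78 / 76 72 67 79 / 70 74 81 69 / 75 71 80 68

The entries are 66 through 81, which sum to 1176, so each line sums to 1176/4 = 294.
Row 4 must total 294; the given cells sum to 214, so (4,3) = 80.
Column 1 must total 294; the given cells sum to 224, so (3,1) = 70.
Using column 2: 77 + 74 + 71 + ? → (2,2) = 294 − 222 = 72.
Main diagonal: 73 + 72 + 68 + ? = 294, so (3,3) = 81.
The remaining cell in anti-diagonal is (1,4) = 294 − 216 = 78.
Using row 1: 73 + 77 + 78 + ? → (1,3) = 294 − 228 = 66.
Row 2 must total 294; the given cells sum to 215, so (2,4) = 79.
Row 3 must total 294; the given cells sum to 225, so (3,4) = 69.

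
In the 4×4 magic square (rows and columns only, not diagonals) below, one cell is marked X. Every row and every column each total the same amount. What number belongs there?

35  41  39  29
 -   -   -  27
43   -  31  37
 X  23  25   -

45

Row 1 is complete and sums to 144; that is the magic constant.
The remaining cell in row 3 is (3,2) = 144 − 111 = 33.
From column 2, 144 − (41 + 33 + 23) gives (2,2) = 47.
Column 3: 39 + 31 + 25 + ? = 144, so (2,3) = 49.
Column 4 must total 144; the given cells sum to 93, so (4,4) = 51.
The remaining cell in row 2 is (2,1) = 144 − 123 = 21.
Row 4 needs 144; the known cells sum to 99, so (4,1) = 45.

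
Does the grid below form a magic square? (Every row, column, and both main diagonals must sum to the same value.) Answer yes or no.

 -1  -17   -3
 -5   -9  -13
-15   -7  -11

No — main diagonal sums to -21 but column 2 sums to -33.

Row 1: -1 + (-17) + (-3) = -21.
Row 2: -5 + (-9) + (-13) = -27.
Row 3: -15 + (-7) + (-11) = -33.
Column 1: -1 + (-5) + (-15) = -21.
Column 2: -17 + (-9) + (-7) = -33.
Column 3: -3 + (-13) + (-11) = -27.
Main diagonal: -1 + (-9) + (-11) = -21.
Anti-diagonal: -3 + (-9) + (-15) = -27.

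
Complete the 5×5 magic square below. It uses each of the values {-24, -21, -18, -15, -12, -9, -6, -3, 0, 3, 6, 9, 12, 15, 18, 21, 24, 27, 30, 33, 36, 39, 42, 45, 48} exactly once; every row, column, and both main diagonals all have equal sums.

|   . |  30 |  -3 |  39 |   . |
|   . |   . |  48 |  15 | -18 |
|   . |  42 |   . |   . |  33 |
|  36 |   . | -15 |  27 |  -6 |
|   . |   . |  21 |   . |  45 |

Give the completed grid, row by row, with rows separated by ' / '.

The 25 entries sum to 300, so each line sums to 300/5 = 60.
Row 4 needs 60; the known cells sum to 42, so (4,2) = 18.
Using column 3: -3 + 48 + (-15) + 21 + ? → (3,3) = 60 − 51 = 9.
From column 5, 60 − (-18 + 33 + (-6) + 45) gives (1,5) = 6.
Anti-diagonal must total 60; the given cells sum to 48, so (5,1) = 12.
Row 1 needs 60; the known cells sum to 72, so (1,1) = -12.
Main diagonal: -12 + 9 + 27 + 45 + ? = 60, so (2,2) = -9.
The remaining cell in row 2 is (2,1) = 60 − 36 = 24.
Column 1: -12 + 24 + 36 + 12 + ? = 60, so (3,1) = 0.
Column 2 needs 60; the known cells sum to 81, so (5,2) = -21.
Row 3 needs 60; the known cells sum to 84, so (3,4) = -24.
The remaining cell in row 5 is (5,4) = 60 − 57 = 3.

-12 30 -3 39 6 / 24 -9 48 15 -18 / 0 42 9 -24 33 / 36 18 -15 27 -6 / 12 -21 21 3 45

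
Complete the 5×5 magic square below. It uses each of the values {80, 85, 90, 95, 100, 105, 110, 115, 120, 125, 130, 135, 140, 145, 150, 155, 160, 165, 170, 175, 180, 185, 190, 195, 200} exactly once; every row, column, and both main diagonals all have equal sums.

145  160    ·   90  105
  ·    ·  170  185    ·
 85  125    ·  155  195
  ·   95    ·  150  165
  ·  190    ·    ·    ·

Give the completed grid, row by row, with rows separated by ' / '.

The 25 entries sum to 3500, so each line sums to 3500/5 = 700.
From row 1, 700 − (145 + 160 + 90 + 105) gives (1,3) = 200.
From row 3, 700 − (85 + 125 + 155 + 195) gives (3,3) = 140.
Column 2 must total 700; the given cells sum to 570, so (2,2) = 130.
Column 4: 90 + 185 + 155 + 150 + ? = 700, so (5,4) = 120.
The remaining cell in main diagonal is (5,5) = 700 − 565 = 135.
Using anti-diagonal: 105 + 185 + 140 + 95 + ? → (5,1) = 700 − 525 = 175.
Row 5 must total 700; the given cells sum to 620, so (5,3) = 80.
Column 3 needs 700; the known cells sum to 590, so (4,3) = 110.
Using column 5: 105 + 195 + 165 + 135 + ? → (2,5) = 700 − 600 = 100.
The remaining cell in row 2 is (2,1) = 700 − 585 = 115.
Row 4 needs 700; the known cells sum to 520, so (4,1) = 180.

145 160 200 90 105 / 115 130 170 185 100 / 85 125 140 155 195 / 180 95 110 150 165 / 175 190 80 120 135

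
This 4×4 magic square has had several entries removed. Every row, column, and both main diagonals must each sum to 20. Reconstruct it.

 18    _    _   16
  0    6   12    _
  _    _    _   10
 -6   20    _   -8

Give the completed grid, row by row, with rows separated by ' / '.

Row 2 must total 20; the given cells sum to 18, so (2,4) = 2.
Row 4 must total 20; the given cells sum to 6, so (4,3) = 14.
The remaining cell in column 1 is (3,1) = 20 − 12 = 8.
Main diagonal needs 20; the known cells sum to 16, so (3,3) = 4.
The remaining cell in anti-diagonal is (3,2) = 20 − 22 = -2.
From column 2, 20 − (6 + (-2) + 20) gives (1,2) = -4.
Using column 3: 12 + 4 + 14 + ? → (1,3) = 20 − 30 = -10.

18 -4 -10 16 / 0 6 12 2 / 8 -2 4 10 / -6 20 14 -8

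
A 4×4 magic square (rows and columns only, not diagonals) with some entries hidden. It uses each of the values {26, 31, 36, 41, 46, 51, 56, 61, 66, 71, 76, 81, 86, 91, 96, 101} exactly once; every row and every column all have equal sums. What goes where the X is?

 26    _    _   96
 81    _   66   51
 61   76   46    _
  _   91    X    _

The 16 entries sum to 1016, so each line sums to 1016/4 = 254.
Row 2 needs 254; the known cells sum to 198, so (2,2) = 56.
Row 3 needs 254; the known cells sum to 183, so (3,4) = 71.
Column 1 needs 254; the known cells sum to 168, so (4,1) = 86.
Using column 2: 56 + 76 + 91 + ? → (1,2) = 254 − 223 = 31.
Using column 4: 96 + 51 + 71 + ? → (4,4) = 254 − 218 = 36.
From row 1, 254 − (26 + 31 + 96) gives (1,3) = 101.
The remaining cell in row 4 is (4,3) = 254 − 213 = 41.

41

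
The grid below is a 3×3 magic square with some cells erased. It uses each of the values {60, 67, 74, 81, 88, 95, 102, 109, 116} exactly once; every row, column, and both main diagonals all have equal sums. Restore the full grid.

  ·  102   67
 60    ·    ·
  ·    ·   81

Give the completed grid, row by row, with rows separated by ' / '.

95 102 67 / 60 88 116 / 109 74 81

The 9 entries sum to 792, so each line sums to 792/3 = 264.
Row 1 needs 264; the known cells sum to 169, so (1,1) = 95.
Column 1 needs 264; the known cells sum to 155, so (3,1) = 109.
From column 3, 264 − (67 + 81) gives (2,3) = 116.
Main diagonal needs 264; the known cells sum to 176, so (2,2) = 88.
Row 3 must total 264; the given cells sum to 190, so (3,2) = 74.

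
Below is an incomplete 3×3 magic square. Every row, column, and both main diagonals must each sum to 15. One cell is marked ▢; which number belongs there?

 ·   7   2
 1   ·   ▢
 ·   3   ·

9

Row 1 needs 15; the known cells sum to 9, so (1,1) = 6.
Column 1: 6 + 1 + ? = 15, so (3,1) = 8.
The remaining cell in column 2 is (2,2) = 15 − 10 = 5.
Main diagonal needs 15; the known cells sum to 11, so (3,3) = 4.
The remaining cell in row 2 is (2,3) = 15 − 6 = 9.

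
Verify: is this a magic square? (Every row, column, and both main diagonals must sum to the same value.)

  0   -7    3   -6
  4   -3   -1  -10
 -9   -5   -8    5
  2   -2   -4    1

Row 1: 0 + (-7) + 3 + (-6) = -10.
Row 2: 4 + (-3) + (-1) + (-10) = -10.
Row 3: -9 + (-5) + (-8) + 5 = -17.
Row 4: 2 + (-2) + (-4) + 1 = -3.
Column 1: 0 + 4 + (-9) + 2 = -3.
Column 2: -7 + (-3) + (-5) + (-2) = -17.
Column 3: 3 + (-1) + (-8) + (-4) = -10.
Column 4: -6 + (-10) + 5 + 1 = -10.
Main diagonal: 0 + (-3) + (-8) + 1 = -10.
Anti-diagonal: -6 + (-1) + (-5) + 2 = -10.

No — column 2 sums to -17 but row 4 sums to -3.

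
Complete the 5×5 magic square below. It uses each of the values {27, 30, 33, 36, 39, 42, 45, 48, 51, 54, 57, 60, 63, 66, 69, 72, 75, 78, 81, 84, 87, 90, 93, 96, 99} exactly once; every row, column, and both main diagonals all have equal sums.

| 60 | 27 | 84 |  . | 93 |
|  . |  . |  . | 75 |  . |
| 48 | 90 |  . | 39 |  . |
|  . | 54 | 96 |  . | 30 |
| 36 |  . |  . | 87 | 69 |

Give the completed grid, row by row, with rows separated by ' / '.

60 27 84 51 93 / 99 66 33 75 42 / 48 90 57 39 81 / 72 54 96 63 30 / 36 78 45 87 69

The 25 entries sum to 1575, so each line sums to 1575/5 = 315.
Row 1: 60 + 27 + 84 + 93 + ? = 315, so (1,4) = 51.
From column 4, 315 − (51 + 75 + 39 + 87) gives (4,4) = 63.
Anti-diagonal must total 315; the given cells sum to 258, so (3,3) = 57.
From row 3, 315 − (48 + 90 + 57 + 39) gives (3,5) = 81.
Using row 4: 54 + 96 + 63 + 30 + ? → (4,1) = 315 − 243 = 72.
Column 1 must total 315; the given cells sum to 216, so (2,1) = 99.
Column 5 needs 315; the known cells sum to 273, so (2,5) = 42.
Main diagonal: 60 + 57 + 63 + 69 + ? = 315, so (2,2) = 66.
Row 2: 99 + 66 + 75 + 42 + ? = 315, so (2,3) = 33.
The remaining cell in column 2 is (5,2) = 315 − 237 = 78.
Column 3 needs 315; the known cells sum to 270, so (5,3) = 45.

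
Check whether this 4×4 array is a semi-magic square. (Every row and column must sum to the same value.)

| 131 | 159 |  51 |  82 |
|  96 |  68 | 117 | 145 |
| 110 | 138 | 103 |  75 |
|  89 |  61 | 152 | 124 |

Row 1: 131 + 159 + 51 + 82 = 423.
Row 2: 96 + 68 + 117 + 145 = 426.
Row 3: 110 + 138 + 103 + 75 = 426.
Row 4: 89 + 61 + 152 + 124 = 426.
Column 1: 131 + 96 + 110 + 89 = 426.
Column 2: 159 + 68 + 138 + 61 = 426.
Column 3: 51 + 117 + 103 + 152 = 423.
Column 4: 82 + 145 + 75 + 124 = 426.

No — row 3 sums to 426 but row 1 sums to 423.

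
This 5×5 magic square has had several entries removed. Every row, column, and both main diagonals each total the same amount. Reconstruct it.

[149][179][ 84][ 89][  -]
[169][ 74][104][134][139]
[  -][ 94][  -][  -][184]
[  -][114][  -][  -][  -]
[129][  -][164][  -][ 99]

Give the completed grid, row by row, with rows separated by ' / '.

149 179 84 89 119 / 169 74 104 134 139 / 64 94 124 154 184 / 109 114 144 174 79 / 129 159 164 69 99

Row 2 is already complete: 169 + 74 + 104 + 134 + 139 = 620, so that is the magic constant.
Row 1: 149 + 179 + 84 + 89 + ? = 620, so (1,5) = 119.
Column 2 must total 620; the given cells sum to 461, so (5,2) = 159.
Column 5 needs 620; the known cells sum to 541, so (4,5) = 79.
Anti-diagonal: 119 + 134 + 114 + 129 + ? = 620, so (3,3) = 124.
Row 5: 129 + 159 + 164 + 99 + ? = 620, so (5,4) = 69.
The remaining cell in column 3 is (4,3) = 620 − 476 = 144.
Main diagonal must total 620; the given cells sum to 446, so (4,4) = 174.
From row 4, 620 − (114 + 144 + 174 + 79) gives (4,1) = 109.
From column 1, 620 − (149 + 169 + 109 + 129) gives (3,1) = 64.
Column 4 must total 620; the given cells sum to 466, so (3,4) = 154.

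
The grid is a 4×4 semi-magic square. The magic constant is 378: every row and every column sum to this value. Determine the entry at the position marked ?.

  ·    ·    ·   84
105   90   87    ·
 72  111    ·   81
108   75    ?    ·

78

Using row 2: 105 + 90 + 87 + ? → (2,4) = 378 − 282 = 96.
Row 3: 72 + 111 + 81 + ? = 378, so (3,3) = 114.
Column 1 needs 378; the known cells sum to 285, so (1,1) = 93.
Column 2 needs 378; the known cells sum to 276, so (1,2) = 102.
Column 4 needs 378; the known cells sum to 261, so (4,4) = 117.
Row 1 must total 378; the given cells sum to 279, so (1,3) = 99.
Using row 4: 108 + 75 + 117 + ? → (4,3) = 378 − 300 = 78.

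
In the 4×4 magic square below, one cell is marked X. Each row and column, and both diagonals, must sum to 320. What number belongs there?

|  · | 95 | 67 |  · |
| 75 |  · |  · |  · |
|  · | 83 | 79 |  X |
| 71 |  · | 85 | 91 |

65

Using row 4: 71 + 85 + 91 + ? → (4,2) = 320 − 247 = 73.
Column 2 needs 320; the known cells sum to 251, so (2,2) = 69.
Using column 3: 67 + 79 + 85 + ? → (2,3) = 320 − 231 = 89.
Using main diagonal: 69 + 79 + 91 + ? → (1,1) = 320 − 239 = 81.
Anti-diagonal must total 320; the given cells sum to 243, so (1,4) = 77.
Row 2 needs 320; the known cells sum to 233, so (2,4) = 87.
Using column 1: 81 + 75 + 71 + ? → (3,1) = 320 − 227 = 93.
Using column 4: 77 + 87 + 91 + ? → (3,4) = 320 − 255 = 65.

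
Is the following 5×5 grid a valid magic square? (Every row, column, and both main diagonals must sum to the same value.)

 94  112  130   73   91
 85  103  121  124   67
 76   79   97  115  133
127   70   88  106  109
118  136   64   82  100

Row 1: 94 + 112 + 130 + 73 + 91 = 500.
Row 2: 85 + 103 + 121 + 124 + 67 = 500.
Row 3: 76 + 79 + 97 + 115 + 133 = 500.
Row 4: 127 + 70 + 88 + 106 + 109 = 500.
Row 5: 118 + 136 + 64 + 82 + 100 = 500.
Column 1: 94 + 85 + 76 + 127 + 118 = 500.
Column 2: 112 + 103 + 79 + 70 + 136 = 500.
Column 3: 130 + 121 + 97 + 88 + 64 = 500.
Column 4: 73 + 124 + 115 + 106 + 82 = 500.
Column 5: 91 + 67 + 133 + 109 + 100 = 500.
Main diagonal: 94 + 103 + 97 + 106 + 100 = 500.
Anti-diagonal: 91 + 124 + 97 + 70 + 118 = 500.
All lines sum to 500.

Yes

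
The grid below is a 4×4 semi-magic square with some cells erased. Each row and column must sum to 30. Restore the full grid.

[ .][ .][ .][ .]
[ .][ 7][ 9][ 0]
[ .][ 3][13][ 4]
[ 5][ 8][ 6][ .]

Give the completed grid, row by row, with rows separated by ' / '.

1 12 2 15 / 14 7 9 0 / 10 3 13 4 / 5 8 6 11

From row 2, 30 − (7 + 9 + 0) gives (2,1) = 14.
Using row 3: 3 + 13 + 4 + ? → (3,1) = 30 − 20 = 10.
Row 4 needs 30; the known cells sum to 19, so (4,4) = 11.
Using column 1: 14 + 10 + 5 + ? → (1,1) = 30 − 29 = 1.
Using column 2: 7 + 3 + 8 + ? → (1,2) = 30 − 18 = 12.
Column 3 must total 30; the given cells sum to 28, so (1,3) = 2.
Column 4 must total 30; the given cells sum to 15, so (1,4) = 15.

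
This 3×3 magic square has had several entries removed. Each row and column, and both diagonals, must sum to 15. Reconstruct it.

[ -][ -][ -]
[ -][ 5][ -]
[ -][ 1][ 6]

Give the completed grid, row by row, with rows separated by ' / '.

4 9 2 / 3 5 7 / 8 1 6

Row 3 needs 15; the known cells sum to 7, so (3,1) = 8.
Column 2: 5 + 1 + ? = 15, so (1,2) = 9.
Main diagonal must total 15; the given cells sum to 11, so (1,1) = 4.
Anti-diagonal: 5 + 8 + ? = 15, so (1,3) = 2.
Column 1 needs 15; the known cells sum to 12, so (2,1) = 3.
Column 3 needs 15; the known cells sum to 8, so (2,3) = 7.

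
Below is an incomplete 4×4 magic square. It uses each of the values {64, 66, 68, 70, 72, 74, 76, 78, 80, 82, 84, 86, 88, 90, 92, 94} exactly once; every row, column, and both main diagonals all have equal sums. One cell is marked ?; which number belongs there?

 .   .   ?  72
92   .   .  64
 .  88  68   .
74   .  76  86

90

The 16 entries sum to 1264, so each line sums to 1264/4 = 316.
Row 4: 74 + 76 + 86 + ? = 316, so (4,2) = 80.
From column 4, 316 − (72 + 64 + 86) gives (3,4) = 94.
Anti-diagonal: 72 + 88 + 74 + ? = 316, so (2,3) = 82.
From row 2, 316 − (92 + 82 + 64) gives (2,2) = 78.
The remaining cell in row 3 is (3,1) = 316 − 250 = 66.
Using column 1: 92 + 66 + 74 + ? → (1,1) = 316 − 232 = 84.
Using column 2: 78 + 88 + 80 + ? → (1,2) = 316 − 246 = 70.
Using column 3: 82 + 68 + 76 + ? → (1,3) = 316 − 226 = 90.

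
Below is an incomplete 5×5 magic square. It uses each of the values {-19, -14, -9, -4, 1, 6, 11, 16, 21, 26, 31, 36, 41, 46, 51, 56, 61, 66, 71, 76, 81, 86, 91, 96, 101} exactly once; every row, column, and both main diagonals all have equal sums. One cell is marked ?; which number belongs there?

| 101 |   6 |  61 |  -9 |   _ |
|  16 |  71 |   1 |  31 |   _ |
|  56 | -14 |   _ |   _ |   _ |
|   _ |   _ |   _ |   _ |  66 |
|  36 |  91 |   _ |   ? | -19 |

76

The 25 entries sum to 1025, so each line sums to 1025/5 = 205.
Row 1 must total 205; the given cells sum to 159, so (1,5) = 46.
Row 2: 16 + 71 + 1 + 31 + ? = 205, so (2,5) = 86.
Column 1 must total 205; the given cells sum to 209, so (4,1) = -4.
Column 2 needs 205; the known cells sum to 154, so (4,2) = 51.
Using column 5: 46 + 86 + 66 + (-19) + ? → (3,5) = 205 − 179 = 26.
The remaining cell in anti-diagonal is (3,3) = 205 − 164 = 41.
The remaining cell in row 3 is (3,4) = 205 − 109 = 96.
Main diagonal: 101 + 71 + 41 + (-19) + ? = 205, so (4,4) = 11.
Row 4 needs 205; the known cells sum to 124, so (4,3) = 81.
Column 3 must total 205; the given cells sum to 184, so (5,3) = 21.
The remaining cell in column 4 is (5,4) = 205 − 129 = 76.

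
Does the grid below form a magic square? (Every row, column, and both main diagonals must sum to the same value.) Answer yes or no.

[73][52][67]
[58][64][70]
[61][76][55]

Row 1: 73 + 52 + 67 = 192.
Row 2: 58 + 64 + 70 = 192.
Row 3: 61 + 76 + 55 = 192.
Column 1: 73 + 58 + 61 = 192.
Column 2: 52 + 64 + 76 = 192.
Column 3: 67 + 70 + 55 = 192.
Main diagonal: 73 + 64 + 55 = 192.
Anti-diagonal: 67 + 64 + 61 = 192.
All lines sum to 192.

Yes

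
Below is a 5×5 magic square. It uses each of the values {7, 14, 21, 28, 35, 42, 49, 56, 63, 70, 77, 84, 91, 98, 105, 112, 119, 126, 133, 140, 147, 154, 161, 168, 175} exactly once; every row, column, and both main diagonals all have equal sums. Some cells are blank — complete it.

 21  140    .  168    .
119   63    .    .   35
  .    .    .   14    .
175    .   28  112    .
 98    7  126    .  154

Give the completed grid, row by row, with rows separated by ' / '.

The 25 entries sum to 2275, so each line sums to 2275/5 = 455.
The remaining cell in row 5 is (5,4) = 455 − 385 = 70.
Column 1 needs 455; the known cells sum to 413, so (3,1) = 42.
Column 4: 168 + 14 + 112 + 70 + ? = 455, so (2,4) = 91.
Main diagonal must total 455; the given cells sum to 350, so (3,3) = 105.
Using row 2: 119 + 63 + 91 + 35 + ? → (2,3) = 455 − 308 = 147.
From column 3, 455 − (147 + 105 + 28 + 126) gives (1,3) = 49.
Row 1: 21 + 140 + 49 + 168 + ? = 455, so (1,5) = 77.
From anti-diagonal, 455 − (77 + 91 + 105 + 98) gives (4,2) = 84.
Row 4: 175 + 84 + 28 + 112 + ? = 455, so (4,5) = 56.
Column 2 needs 455; the known cells sum to 294, so (3,2) = 161.
Using column 5: 77 + 35 + 56 + 154 + ? → (3,5) = 455 − 322 = 133.

21 140 49 168 77 / 119 63 147 91 35 / 42 161 105 14 133 / 175 84 28 112 56 / 98 7 126 70 154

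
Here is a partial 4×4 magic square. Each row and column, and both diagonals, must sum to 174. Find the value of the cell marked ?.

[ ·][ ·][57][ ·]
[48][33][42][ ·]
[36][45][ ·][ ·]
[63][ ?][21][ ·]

30

Row 2 must total 174; the given cells sum to 123, so (2,4) = 51.
Column 1 must total 174; the given cells sum to 147, so (1,1) = 27.
The remaining cell in column 3 is (3,3) = 174 − 120 = 54.
Main diagonal must total 174; the given cells sum to 114, so (4,4) = 60.
Anti-diagonal needs 174; the known cells sum to 150, so (1,4) = 24.
Row 1 needs 174; the known cells sum to 108, so (1,2) = 66.
The remaining cell in row 3 is (3,4) = 174 − 135 = 39.
From row 4, 174 − (63 + 21 + 60) gives (4,2) = 30.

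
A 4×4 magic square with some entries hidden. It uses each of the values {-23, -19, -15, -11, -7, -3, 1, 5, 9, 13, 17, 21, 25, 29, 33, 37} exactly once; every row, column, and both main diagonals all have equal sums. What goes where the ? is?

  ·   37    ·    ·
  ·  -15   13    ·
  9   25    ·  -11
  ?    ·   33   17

-3

The 16 entries sum to 112, so each line sums to 112/4 = 28.
The remaining cell in row 3 is (3,3) = 28 − 23 = 5.
Column 2 needs 28; the known cells sum to 47, so (4,2) = -19.
Column 3 needs 28; the known cells sum to 51, so (1,3) = -23.
Main diagonal must total 28; the given cells sum to 7, so (1,1) = 21.
Row 1 must total 28; the given cells sum to 35, so (1,4) = -7.
The remaining cell in row 4 is (4,1) = 28 − 31 = -3.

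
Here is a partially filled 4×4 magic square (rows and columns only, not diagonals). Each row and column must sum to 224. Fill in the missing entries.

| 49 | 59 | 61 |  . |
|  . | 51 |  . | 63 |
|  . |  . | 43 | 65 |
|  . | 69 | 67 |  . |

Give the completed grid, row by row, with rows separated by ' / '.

From row 1, 224 − (49 + 59 + 61) gives (1,4) = 55.
The remaining cell in column 2 is (3,2) = 224 − 179 = 45.
The remaining cell in column 3 is (2,3) = 224 − 171 = 53.
From column 4, 224 − (55 + 63 + 65) gives (4,4) = 41.
Row 2: 51 + 53 + 63 + ? = 224, so (2,1) = 57.
Row 3: 45 + 43 + 65 + ? = 224, so (3,1) = 71.
Row 4: 69 + 67 + 41 + ? = 224, so (4,1) = 47.

49 59 61 55 / 57 51 53 63 / 71 45 43 65 / 47 69 67 41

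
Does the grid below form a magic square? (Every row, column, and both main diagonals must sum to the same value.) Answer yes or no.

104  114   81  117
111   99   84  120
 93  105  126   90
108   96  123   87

Row 1: 104 + 114 + 81 + 117 = 416.
Row 2: 111 + 99 + 84 + 120 = 414.
Row 3: 93 + 105 + 126 + 90 = 414.
Row 4: 108 + 96 + 123 + 87 = 414.
Column 1: 104 + 111 + 93 + 108 = 416.
Column 2: 114 + 99 + 105 + 96 = 414.
Column 3: 81 + 84 + 126 + 123 = 414.
Column 4: 117 + 120 + 90 + 87 = 414.
Main diagonal: 104 + 99 + 126 + 87 = 416.
Anti-diagonal: 117 + 84 + 105 + 108 = 414.

No — main diagonal sums to 416 but column 4 sums to 414.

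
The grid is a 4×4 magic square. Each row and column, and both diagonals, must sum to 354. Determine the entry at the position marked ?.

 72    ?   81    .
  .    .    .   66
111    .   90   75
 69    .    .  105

93

Using row 3: 111 + 90 + 75 + ? → (3,2) = 354 − 276 = 78.
Column 1 needs 354; the known cells sum to 252, so (2,1) = 102.
Using column 4: 66 + 75 + 105 + ? → (1,4) = 354 − 246 = 108.
Main diagonal must total 354; the given cells sum to 267, so (2,2) = 87.
Anti-diagonal needs 354; the known cells sum to 255, so (2,3) = 99.
The remaining cell in row 1 is (1,2) = 354 − 261 = 93.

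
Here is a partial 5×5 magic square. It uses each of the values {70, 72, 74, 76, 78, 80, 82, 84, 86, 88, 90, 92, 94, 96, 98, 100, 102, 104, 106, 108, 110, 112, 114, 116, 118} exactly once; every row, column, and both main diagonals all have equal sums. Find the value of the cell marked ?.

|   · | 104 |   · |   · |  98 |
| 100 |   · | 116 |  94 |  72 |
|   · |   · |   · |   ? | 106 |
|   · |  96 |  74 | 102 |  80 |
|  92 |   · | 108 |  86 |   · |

The 25 entries sum to 2350, so each line sums to 2350/5 = 470.
The remaining cell in row 2 is (2,2) = 470 − 382 = 88.
From row 4, 470 − (96 + 74 + 102 + 80) gives (4,1) = 118.
Column 5 needs 470; the known cells sum to 356, so (5,5) = 114.
The remaining cell in anti-diagonal is (3,3) = 470 − 380 = 90.
Row 5 needs 470; the known cells sum to 400, so (5,2) = 70.
Using column 2: 104 + 88 + 96 + 70 + ? → (3,2) = 470 − 358 = 112.
Using column 3: 116 + 90 + 74 + 108 + ? → (1,3) = 470 − 388 = 82.
Main diagonal must total 470; the given cells sum to 394, so (1,1) = 76.
Row 1 must total 470; the given cells sum to 360, so (1,4) = 110.
Column 1: 76 + 100 + 118 + 92 + ? = 470, so (3,1) = 84.
Column 4 needs 470; the known cells sum to 392, so (3,4) = 78.

78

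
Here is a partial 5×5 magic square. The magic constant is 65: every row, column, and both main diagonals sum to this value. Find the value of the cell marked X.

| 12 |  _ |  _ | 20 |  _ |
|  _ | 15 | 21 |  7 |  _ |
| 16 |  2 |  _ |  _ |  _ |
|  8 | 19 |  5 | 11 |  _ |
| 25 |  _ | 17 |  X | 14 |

3

Row 4 must total 65; the given cells sum to 43, so (4,5) = 22.
From column 1, 65 − (12 + 16 + 8 + 25) gives (2,1) = 4.
Main diagonal needs 65; the known cells sum to 52, so (3,3) = 13.
Anti-diagonal: 7 + 13 + 19 + 25 + ? = 65, so (1,5) = 1.
The remaining cell in row 2 is (2,5) = 65 − 47 = 18.
Using column 3: 21 + 13 + 5 + 17 + ? → (1,3) = 65 − 56 = 9.
From column 5, 65 − (1 + 18 + 22 + 14) gives (3,5) = 10.
The remaining cell in row 1 is (1,2) = 65 − 42 = 23.
Using row 3: 16 + 2 + 13 + 10 + ? → (3,4) = 65 − 41 = 24.
Column 2 must total 65; the given cells sum to 59, so (5,2) = 6.
Column 4: 20 + 7 + 24 + 11 + ? = 65, so (5,4) = 3.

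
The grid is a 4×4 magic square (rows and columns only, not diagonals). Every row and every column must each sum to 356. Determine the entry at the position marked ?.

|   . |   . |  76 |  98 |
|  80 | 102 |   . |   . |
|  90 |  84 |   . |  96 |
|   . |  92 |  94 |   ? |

88

Row 3 needs 356; the known cells sum to 270, so (3,3) = 86.
Column 2 must total 356; the given cells sum to 278, so (1,2) = 78.
The remaining cell in column 3 is (2,3) = 356 − 256 = 100.
Row 1 must total 356; the given cells sum to 252, so (1,1) = 104.
Row 2 must total 356; the given cells sum to 282, so (2,4) = 74.
Column 1 must total 356; the given cells sum to 274, so (4,1) = 82.
Column 4: 98 + 74 + 96 + ? = 356, so (4,4) = 88.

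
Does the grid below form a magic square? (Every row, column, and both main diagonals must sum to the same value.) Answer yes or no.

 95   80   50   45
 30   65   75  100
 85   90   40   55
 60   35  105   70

Row 1: 95 + 80 + 50 + 45 = 270.
Row 2: 30 + 65 + 75 + 100 = 270.
Row 3: 85 + 90 + 40 + 55 = 270.
Row 4: 60 + 35 + 105 + 70 = 270.
Column 1: 95 + 30 + 85 + 60 = 270.
Column 2: 80 + 65 + 90 + 35 = 270.
Column 3: 50 + 75 + 40 + 105 = 270.
Column 4: 45 + 100 + 55 + 70 = 270.
Main diagonal: 95 + 65 + 40 + 70 = 270.
Anti-diagonal: 45 + 75 + 90 + 60 = 270.
All lines sum to 270.

Yes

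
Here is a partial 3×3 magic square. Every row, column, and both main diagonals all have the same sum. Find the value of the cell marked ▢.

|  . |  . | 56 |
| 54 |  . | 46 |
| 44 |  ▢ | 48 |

58

Column 3 is complete and sums to 150; that is the magic constant.
Using row 2: 54 + 46 + ? → (2,2) = 150 − 100 = 50.
Row 3 needs 150; the known cells sum to 92, so (3,2) = 58.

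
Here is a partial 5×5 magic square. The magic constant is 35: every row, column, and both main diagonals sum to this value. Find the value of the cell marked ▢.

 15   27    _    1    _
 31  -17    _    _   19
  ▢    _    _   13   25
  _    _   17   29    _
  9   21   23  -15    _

Using row 5: 9 + 21 + 23 + (-15) + ? → (5,5) = 35 − 38 = -3.
Column 4: 1 + 13 + 29 + (-15) + ? = 35, so (2,4) = 7.
The remaining cell in main diagonal is (3,3) = 35 − 24 = 11.
Using row 2: 31 + (-17) + 7 + 19 + ? → (2,3) = 35 − 40 = -5.
Column 3 must total 35; the given cells sum to 46, so (1,3) = -11.
Row 1 needs 35; the known cells sum to 32, so (1,5) = 3.
Column 5: 3 + 19 + 25 + (-3) + ? = 35, so (4,5) = -9.
From anti-diagonal, 35 − (3 + 7 + 11 + 9) gives (4,2) = 5.
The remaining cell in row 4 is (4,1) = 35 − 42 = -7.
Column 1 must total 35; the given cells sum to 48, so (3,1) = -13.

-13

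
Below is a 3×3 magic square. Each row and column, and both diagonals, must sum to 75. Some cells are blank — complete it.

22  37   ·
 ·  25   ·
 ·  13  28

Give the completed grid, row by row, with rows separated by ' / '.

Row 1: 22 + 37 + ? = 75, so (1,3) = 16.
Row 3 must total 75; the given cells sum to 41, so (3,1) = 34.
Column 1: 22 + 34 + ? = 75, so (2,1) = 19.
Using column 3: 16 + 28 + ? → (2,3) = 75 − 44 = 31.

22 37 16 / 19 25 31 / 34 13 28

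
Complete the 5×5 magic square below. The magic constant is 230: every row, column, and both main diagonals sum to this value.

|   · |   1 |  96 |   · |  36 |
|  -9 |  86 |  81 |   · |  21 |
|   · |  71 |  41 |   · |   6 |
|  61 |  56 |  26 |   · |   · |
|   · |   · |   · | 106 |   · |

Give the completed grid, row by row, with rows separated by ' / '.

Row 2 must total 230; the given cells sum to 179, so (2,4) = 51.
Column 2 needs 230; the known cells sum to 214, so (5,2) = 16.
Column 3: 96 + 81 + 41 + 26 + ? = 230, so (5,3) = -14.
Anti-diagonal needs 230; the known cells sum to 184, so (5,1) = 46.
The remaining cell in row 5 is (5,5) = 230 − 154 = 76.
Column 5 must total 230; the given cells sum to 139, so (4,5) = 91.
From row 4, 230 − (61 + 56 + 26 + 91) gives (4,4) = -4.
Using main diagonal: 86 + 41 + (-4) + 76 + ? → (1,1) = 230 − 199 = 31.
Using row 1: 31 + 1 + 96 + 36 + ? → (1,4) = 230 − 164 = 66.
From column 1, 230 − (31 + (-9) + 61 + 46) gives (3,1) = 101.
Column 4 needs 230; the known cells sum to 219, so (3,4) = 11.

31 1 96 66 36 / -9 86 81 51 21 / 101 71 41 11 6 / 61 56 26 -4 91 / 46 16 -14 106 76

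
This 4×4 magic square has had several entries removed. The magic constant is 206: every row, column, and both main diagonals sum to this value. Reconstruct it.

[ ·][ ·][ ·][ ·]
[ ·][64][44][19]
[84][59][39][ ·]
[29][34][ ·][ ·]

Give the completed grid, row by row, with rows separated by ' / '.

Row 2 must total 206; the given cells sum to 127, so (2,1) = 79.
Using row 3: 84 + 59 + 39 + ? → (3,4) = 206 − 182 = 24.
Column 1 needs 206; the known cells sum to 192, so (1,1) = 14.
Column 2 needs 206; the known cells sum to 157, so (1,2) = 49.
Main diagonal needs 206; the known cells sum to 117, so (4,4) = 89.
Anti-diagonal: 44 + 59 + 29 + ? = 206, so (1,4) = 74.
Row 1 needs 206; the known cells sum to 137, so (1,3) = 69.
Row 4: 29 + 34 + 89 + ? = 206, so (4,3) = 54.

14 49 69 74 / 79 64 44 19 / 84 59 39 24 / 29 34 54 89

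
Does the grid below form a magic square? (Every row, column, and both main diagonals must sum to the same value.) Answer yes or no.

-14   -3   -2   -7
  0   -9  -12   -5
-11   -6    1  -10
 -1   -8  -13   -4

Row 1: -14 + (-3) + (-2) + (-7) = -26.
Row 2: 0 + (-9) + (-12) + (-5) = -26.
Row 3: -11 + (-6) + 1 + (-10) = -26.
Row 4: -1 + (-8) + (-13) + (-4) = -26.
Column 1: -14 + 0 + (-11) + (-1) = -26.
Column 2: -3 + (-9) + (-6) + (-8) = -26.
Column 3: -2 + (-12) + 1 + (-13) = -26.
Column 4: -7 + (-5) + (-10) + (-4) = -26.
Main diagonal: -14 + (-9) + 1 + (-4) = -26.
Anti-diagonal: -7 + (-12) + (-6) + (-1) = -26.
All lines sum to -26.

Yes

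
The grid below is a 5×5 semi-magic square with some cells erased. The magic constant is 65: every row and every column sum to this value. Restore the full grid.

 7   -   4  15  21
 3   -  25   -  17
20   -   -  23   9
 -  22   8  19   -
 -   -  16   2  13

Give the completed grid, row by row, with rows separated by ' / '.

7 18 4 15 21 / 3 14 25 6 17 / 20 1 12 23 9 / 11 22 8 19 5 / 24 10 16 2 13

The remaining cell in row 1 is (1,2) = 65 − 47 = 18.
Column 3 needs 65; the known cells sum to 53, so (3,3) = 12.
The remaining cell in column 4 is (2,4) = 65 − 59 = 6.
The remaining cell in column 5 is (4,5) = 65 − 60 = 5.
The remaining cell in row 2 is (2,2) = 65 − 51 = 14.
The remaining cell in row 3 is (3,2) = 65 − 64 = 1.
Row 4: 22 + 8 + 19 + 5 + ? = 65, so (4,1) = 11.
Column 1: 7 + 3 + 20 + 11 + ? = 65, so (5,1) = 24.
Column 2: 18 + 14 + 1 + 22 + ? = 65, so (5,2) = 10.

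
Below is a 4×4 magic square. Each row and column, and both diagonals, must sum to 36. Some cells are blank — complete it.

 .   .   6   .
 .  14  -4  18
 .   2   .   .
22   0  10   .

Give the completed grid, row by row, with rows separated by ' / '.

-6 20 6 16 / 8 14 -4 18 / 12 2 24 -2 / 22 0 10 4

The remaining cell in row 2 is (2,1) = 36 − 28 = 8.
Row 4: 22 + 0 + 10 + ? = 36, so (4,4) = 4.
Column 2 must total 36; the given cells sum to 16, so (1,2) = 20.
Column 3: 6 + (-4) + 10 + ? = 36, so (3,3) = 24.
Main diagonal: 14 + 24 + 4 + ? = 36, so (1,1) = -6.
The remaining cell in anti-diagonal is (1,4) = 36 − 20 = 16.
The remaining cell in column 1 is (3,1) = 36 − 24 = 12.
The remaining cell in column 4 is (3,4) = 36 − 38 = -2.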